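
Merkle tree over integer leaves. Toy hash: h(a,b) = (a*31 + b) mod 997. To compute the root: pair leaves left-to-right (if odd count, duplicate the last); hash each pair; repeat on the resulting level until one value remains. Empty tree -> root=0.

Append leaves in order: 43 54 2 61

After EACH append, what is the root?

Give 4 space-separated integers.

Answer: 43 390 190 249

Derivation:
After append 43 (leaves=[43]):
  L0: [43]
  root=43
After append 54 (leaves=[43, 54]):
  L0: [43, 54]
  L1: h(43,54)=(43*31+54)%997=390 -> [390]
  root=390
After append 2 (leaves=[43, 54, 2]):
  L0: [43, 54, 2]
  L1: h(43,54)=(43*31+54)%997=390 h(2,2)=(2*31+2)%997=64 -> [390, 64]
  L2: h(390,64)=(390*31+64)%997=190 -> [190]
  root=190
After append 61 (leaves=[43, 54, 2, 61]):
  L0: [43, 54, 2, 61]
  L1: h(43,54)=(43*31+54)%997=390 h(2,61)=(2*31+61)%997=123 -> [390, 123]
  L2: h(390,123)=(390*31+123)%997=249 -> [249]
  root=249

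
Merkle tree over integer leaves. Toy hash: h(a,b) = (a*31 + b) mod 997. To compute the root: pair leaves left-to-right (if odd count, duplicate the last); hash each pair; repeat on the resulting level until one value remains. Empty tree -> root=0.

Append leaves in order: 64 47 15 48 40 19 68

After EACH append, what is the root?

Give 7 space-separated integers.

After append 64 (leaves=[64]):
  L0: [64]
  root=64
After append 47 (leaves=[64, 47]):
  L0: [64, 47]
  L1: h(64,47)=(64*31+47)%997=37 -> [37]
  root=37
After append 15 (leaves=[64, 47, 15]):
  L0: [64, 47, 15]
  L1: h(64,47)=(64*31+47)%997=37 h(15,15)=(15*31+15)%997=480 -> [37, 480]
  L2: h(37,480)=(37*31+480)%997=630 -> [630]
  root=630
After append 48 (leaves=[64, 47, 15, 48]):
  L0: [64, 47, 15, 48]
  L1: h(64,47)=(64*31+47)%997=37 h(15,48)=(15*31+48)%997=513 -> [37, 513]
  L2: h(37,513)=(37*31+513)%997=663 -> [663]
  root=663
After append 40 (leaves=[64, 47, 15, 48, 40]):
  L0: [64, 47, 15, 48, 40]
  L1: h(64,47)=(64*31+47)%997=37 h(15,48)=(15*31+48)%997=513 h(40,40)=(40*31+40)%997=283 -> [37, 513, 283]
  L2: h(37,513)=(37*31+513)%997=663 h(283,283)=(283*31+283)%997=83 -> [663, 83]
  L3: h(663,83)=(663*31+83)%997=696 -> [696]
  root=696
After append 19 (leaves=[64, 47, 15, 48, 40, 19]):
  L0: [64, 47, 15, 48, 40, 19]
  L1: h(64,47)=(64*31+47)%997=37 h(15,48)=(15*31+48)%997=513 h(40,19)=(40*31+19)%997=262 -> [37, 513, 262]
  L2: h(37,513)=(37*31+513)%997=663 h(262,262)=(262*31+262)%997=408 -> [663, 408]
  L3: h(663,408)=(663*31+408)%997=24 -> [24]
  root=24
After append 68 (leaves=[64, 47, 15, 48, 40, 19, 68]):
  L0: [64, 47, 15, 48, 40, 19, 68]
  L1: h(64,47)=(64*31+47)%997=37 h(15,48)=(15*31+48)%997=513 h(40,19)=(40*31+19)%997=262 h(68,68)=(68*31+68)%997=182 -> [37, 513, 262, 182]
  L2: h(37,513)=(37*31+513)%997=663 h(262,182)=(262*31+182)%997=328 -> [663, 328]
  L3: h(663,328)=(663*31+328)%997=941 -> [941]
  root=941

Answer: 64 37 630 663 696 24 941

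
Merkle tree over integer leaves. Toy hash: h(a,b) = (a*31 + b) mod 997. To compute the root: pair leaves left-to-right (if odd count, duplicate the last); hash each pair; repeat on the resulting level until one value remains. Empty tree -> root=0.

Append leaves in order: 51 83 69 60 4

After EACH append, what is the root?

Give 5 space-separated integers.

After append 51 (leaves=[51]):
  L0: [51]
  root=51
After append 83 (leaves=[51, 83]):
  L0: [51, 83]
  L1: h(51,83)=(51*31+83)%997=667 -> [667]
  root=667
After append 69 (leaves=[51, 83, 69]):
  L0: [51, 83, 69]
  L1: h(51,83)=(51*31+83)%997=667 h(69,69)=(69*31+69)%997=214 -> [667, 214]
  L2: h(667,214)=(667*31+214)%997=951 -> [951]
  root=951
After append 60 (leaves=[51, 83, 69, 60]):
  L0: [51, 83, 69, 60]
  L1: h(51,83)=(51*31+83)%997=667 h(69,60)=(69*31+60)%997=205 -> [667, 205]
  L2: h(667,205)=(667*31+205)%997=942 -> [942]
  root=942
After append 4 (leaves=[51, 83, 69, 60, 4]):
  L0: [51, 83, 69, 60, 4]
  L1: h(51,83)=(51*31+83)%997=667 h(69,60)=(69*31+60)%997=205 h(4,4)=(4*31+4)%997=128 -> [667, 205, 128]
  L2: h(667,205)=(667*31+205)%997=942 h(128,128)=(128*31+128)%997=108 -> [942, 108]
  L3: h(942,108)=(942*31+108)%997=397 -> [397]
  root=397

Answer: 51 667 951 942 397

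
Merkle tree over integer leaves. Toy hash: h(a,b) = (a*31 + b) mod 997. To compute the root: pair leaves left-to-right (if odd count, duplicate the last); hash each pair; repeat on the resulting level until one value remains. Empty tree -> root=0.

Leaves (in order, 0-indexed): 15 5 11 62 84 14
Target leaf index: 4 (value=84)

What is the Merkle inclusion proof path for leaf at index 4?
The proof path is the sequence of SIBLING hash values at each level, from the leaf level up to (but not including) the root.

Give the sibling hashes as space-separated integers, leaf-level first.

L0 (leaves): [15, 5, 11, 62, 84, 14], target index=4
L1: h(15,5)=(15*31+5)%997=470 [pair 0] h(11,62)=(11*31+62)%997=403 [pair 1] h(84,14)=(84*31+14)%997=624 [pair 2] -> [470, 403, 624]
  Sibling for proof at L0: 14
L2: h(470,403)=(470*31+403)%997=18 [pair 0] h(624,624)=(624*31+624)%997=28 [pair 1] -> [18, 28]
  Sibling for proof at L1: 624
L3: h(18,28)=(18*31+28)%997=586 [pair 0] -> [586]
  Sibling for proof at L2: 18
Root: 586
Proof path (sibling hashes from leaf to root): [14, 624, 18]

Answer: 14 624 18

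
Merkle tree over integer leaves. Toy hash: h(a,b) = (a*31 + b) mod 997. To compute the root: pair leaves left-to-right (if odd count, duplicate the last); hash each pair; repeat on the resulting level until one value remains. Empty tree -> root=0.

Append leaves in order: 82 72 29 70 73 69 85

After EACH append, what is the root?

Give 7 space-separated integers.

Answer: 82 620 208 249 717 589 977

Derivation:
After append 82 (leaves=[82]):
  L0: [82]
  root=82
After append 72 (leaves=[82, 72]):
  L0: [82, 72]
  L1: h(82,72)=(82*31+72)%997=620 -> [620]
  root=620
After append 29 (leaves=[82, 72, 29]):
  L0: [82, 72, 29]
  L1: h(82,72)=(82*31+72)%997=620 h(29,29)=(29*31+29)%997=928 -> [620, 928]
  L2: h(620,928)=(620*31+928)%997=208 -> [208]
  root=208
After append 70 (leaves=[82, 72, 29, 70]):
  L0: [82, 72, 29, 70]
  L1: h(82,72)=(82*31+72)%997=620 h(29,70)=(29*31+70)%997=969 -> [620, 969]
  L2: h(620,969)=(620*31+969)%997=249 -> [249]
  root=249
After append 73 (leaves=[82, 72, 29, 70, 73]):
  L0: [82, 72, 29, 70, 73]
  L1: h(82,72)=(82*31+72)%997=620 h(29,70)=(29*31+70)%997=969 h(73,73)=(73*31+73)%997=342 -> [620, 969, 342]
  L2: h(620,969)=(620*31+969)%997=249 h(342,342)=(342*31+342)%997=974 -> [249, 974]
  L3: h(249,974)=(249*31+974)%997=717 -> [717]
  root=717
After append 69 (leaves=[82, 72, 29, 70, 73, 69]):
  L0: [82, 72, 29, 70, 73, 69]
  L1: h(82,72)=(82*31+72)%997=620 h(29,70)=(29*31+70)%997=969 h(73,69)=(73*31+69)%997=338 -> [620, 969, 338]
  L2: h(620,969)=(620*31+969)%997=249 h(338,338)=(338*31+338)%997=846 -> [249, 846]
  L3: h(249,846)=(249*31+846)%997=589 -> [589]
  root=589
After append 85 (leaves=[82, 72, 29, 70, 73, 69, 85]):
  L0: [82, 72, 29, 70, 73, 69, 85]
  L1: h(82,72)=(82*31+72)%997=620 h(29,70)=(29*31+70)%997=969 h(73,69)=(73*31+69)%997=338 h(85,85)=(85*31+85)%997=726 -> [620, 969, 338, 726]
  L2: h(620,969)=(620*31+969)%997=249 h(338,726)=(338*31+726)%997=237 -> [249, 237]
  L3: h(249,237)=(249*31+237)%997=977 -> [977]
  root=977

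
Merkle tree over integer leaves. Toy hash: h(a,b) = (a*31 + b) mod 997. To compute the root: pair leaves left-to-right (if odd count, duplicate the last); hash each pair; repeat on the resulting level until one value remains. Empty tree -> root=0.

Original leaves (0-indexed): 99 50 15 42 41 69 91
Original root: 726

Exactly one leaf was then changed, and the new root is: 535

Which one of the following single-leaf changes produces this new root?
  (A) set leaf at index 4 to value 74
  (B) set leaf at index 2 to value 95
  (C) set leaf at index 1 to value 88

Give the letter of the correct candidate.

Original leaves: [99, 50, 15, 42, 41, 69, 91]
Target new root: 535
Try each candidate change and compute the resulting root:
Candidate A: set leaf[4] = 74 -> leaves = [99, 50, 15, 42, 74, 69, 91]
  L0: [99, 50, 15, 42, 74, 69, 91]
  L1: h(99,50)=(99*31+50)%997=128 h(15,42)=(15*31+42)%997=507 h(74,69)=(74*31+69)%997=369 h(91,91)=(91*31+91)%997=918 -> [128, 507, 369, 918]
  L2: h(128,507)=(128*31+507)%997=487 h(369,918)=(369*31+918)%997=393 -> [487, 393]
  L3: h(487,393)=(487*31+393)%997=535 -> [535]
  root = 535 == target 535  ** MATCH **
Candidate B: set leaf[2] = 95 -> leaves = [99, 50, 95, 42, 41, 69, 91]
  L0: [99, 50, 95, 42, 41, 69, 91]
  L1: h(99,50)=(99*31+50)%997=128 h(95,42)=(95*31+42)%997=993 h(41,69)=(41*31+69)%997=343 h(91,91)=(91*31+91)%997=918 -> [128, 993, 343, 918]
  L2: h(128,993)=(128*31+993)%997=973 h(343,918)=(343*31+918)%997=584 -> [973, 584]
  L3: h(973,584)=(973*31+584)%997=837 -> [837]
  root = 837 != target 535
Candidate C: set leaf[1] = 88 -> leaves = [99, 88, 15, 42, 41, 69, 91]
  L0: [99, 88, 15, 42, 41, 69, 91]
  L1: h(99,88)=(99*31+88)%997=166 h(15,42)=(15*31+42)%997=507 h(41,69)=(41*31+69)%997=343 h(91,91)=(91*31+91)%997=918 -> [166, 507, 343, 918]
  L2: h(166,507)=(166*31+507)%997=668 h(343,918)=(343*31+918)%997=584 -> [668, 584]
  L3: h(668,584)=(668*31+584)%997=355 -> [355]
  root = 355 != target 535
Candidate A produces the target root.

Answer: A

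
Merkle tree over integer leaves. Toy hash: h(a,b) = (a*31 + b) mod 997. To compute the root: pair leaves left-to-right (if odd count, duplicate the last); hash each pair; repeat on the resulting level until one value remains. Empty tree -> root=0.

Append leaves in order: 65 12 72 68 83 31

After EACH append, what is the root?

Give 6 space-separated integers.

Answer: 65 33 336 332 569 899

Derivation:
After append 65 (leaves=[65]):
  L0: [65]
  root=65
After append 12 (leaves=[65, 12]):
  L0: [65, 12]
  L1: h(65,12)=(65*31+12)%997=33 -> [33]
  root=33
After append 72 (leaves=[65, 12, 72]):
  L0: [65, 12, 72]
  L1: h(65,12)=(65*31+12)%997=33 h(72,72)=(72*31+72)%997=310 -> [33, 310]
  L2: h(33,310)=(33*31+310)%997=336 -> [336]
  root=336
After append 68 (leaves=[65, 12, 72, 68]):
  L0: [65, 12, 72, 68]
  L1: h(65,12)=(65*31+12)%997=33 h(72,68)=(72*31+68)%997=306 -> [33, 306]
  L2: h(33,306)=(33*31+306)%997=332 -> [332]
  root=332
After append 83 (leaves=[65, 12, 72, 68, 83]):
  L0: [65, 12, 72, 68, 83]
  L1: h(65,12)=(65*31+12)%997=33 h(72,68)=(72*31+68)%997=306 h(83,83)=(83*31+83)%997=662 -> [33, 306, 662]
  L2: h(33,306)=(33*31+306)%997=332 h(662,662)=(662*31+662)%997=247 -> [332, 247]
  L3: h(332,247)=(332*31+247)%997=569 -> [569]
  root=569
After append 31 (leaves=[65, 12, 72, 68, 83, 31]):
  L0: [65, 12, 72, 68, 83, 31]
  L1: h(65,12)=(65*31+12)%997=33 h(72,68)=(72*31+68)%997=306 h(83,31)=(83*31+31)%997=610 -> [33, 306, 610]
  L2: h(33,306)=(33*31+306)%997=332 h(610,610)=(610*31+610)%997=577 -> [332, 577]
  L3: h(332,577)=(332*31+577)%997=899 -> [899]
  root=899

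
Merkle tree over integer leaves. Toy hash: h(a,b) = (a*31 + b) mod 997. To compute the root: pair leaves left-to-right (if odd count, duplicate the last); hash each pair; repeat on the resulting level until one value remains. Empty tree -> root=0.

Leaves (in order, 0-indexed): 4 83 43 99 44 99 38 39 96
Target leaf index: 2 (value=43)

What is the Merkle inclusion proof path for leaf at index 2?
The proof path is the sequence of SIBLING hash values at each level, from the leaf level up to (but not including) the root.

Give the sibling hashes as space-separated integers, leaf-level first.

Answer: 99 207 708 193

Derivation:
L0 (leaves): [4, 83, 43, 99, 44, 99, 38, 39, 96], target index=2
L1: h(4,83)=(4*31+83)%997=207 [pair 0] h(43,99)=(43*31+99)%997=435 [pair 1] h(44,99)=(44*31+99)%997=466 [pair 2] h(38,39)=(38*31+39)%997=220 [pair 3] h(96,96)=(96*31+96)%997=81 [pair 4] -> [207, 435, 466, 220, 81]
  Sibling for proof at L0: 99
L2: h(207,435)=(207*31+435)%997=870 [pair 0] h(466,220)=(466*31+220)%997=708 [pair 1] h(81,81)=(81*31+81)%997=598 [pair 2] -> [870, 708, 598]
  Sibling for proof at L1: 207
L3: h(870,708)=(870*31+708)%997=759 [pair 0] h(598,598)=(598*31+598)%997=193 [pair 1] -> [759, 193]
  Sibling for proof at L2: 708
L4: h(759,193)=(759*31+193)%997=791 [pair 0] -> [791]
  Sibling for proof at L3: 193
Root: 791
Proof path (sibling hashes from leaf to root): [99, 207, 708, 193]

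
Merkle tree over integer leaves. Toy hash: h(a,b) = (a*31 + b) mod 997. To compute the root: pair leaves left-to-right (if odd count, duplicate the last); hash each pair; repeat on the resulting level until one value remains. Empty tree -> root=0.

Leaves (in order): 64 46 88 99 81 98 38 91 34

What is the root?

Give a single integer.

L0: [64, 46, 88, 99, 81, 98, 38, 91, 34]
L1: h(64,46)=(64*31+46)%997=36 h(88,99)=(88*31+99)%997=833 h(81,98)=(81*31+98)%997=615 h(38,91)=(38*31+91)%997=272 h(34,34)=(34*31+34)%997=91 -> [36, 833, 615, 272, 91]
L2: h(36,833)=(36*31+833)%997=952 h(615,272)=(615*31+272)%997=394 h(91,91)=(91*31+91)%997=918 -> [952, 394, 918]
L3: h(952,394)=(952*31+394)%997=993 h(918,918)=(918*31+918)%997=463 -> [993, 463]
L4: h(993,463)=(993*31+463)%997=339 -> [339]

Answer: 339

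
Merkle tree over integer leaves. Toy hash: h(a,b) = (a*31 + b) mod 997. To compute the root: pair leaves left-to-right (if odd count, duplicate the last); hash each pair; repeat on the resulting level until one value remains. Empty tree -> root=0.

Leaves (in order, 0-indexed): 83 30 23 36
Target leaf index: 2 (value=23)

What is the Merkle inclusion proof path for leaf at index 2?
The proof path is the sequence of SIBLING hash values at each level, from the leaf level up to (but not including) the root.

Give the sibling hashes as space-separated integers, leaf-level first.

L0 (leaves): [83, 30, 23, 36], target index=2
L1: h(83,30)=(83*31+30)%997=609 [pair 0] h(23,36)=(23*31+36)%997=749 [pair 1] -> [609, 749]
  Sibling for proof at L0: 36
L2: h(609,749)=(609*31+749)%997=685 [pair 0] -> [685]
  Sibling for proof at L1: 609
Root: 685
Proof path (sibling hashes from leaf to root): [36, 609]

Answer: 36 609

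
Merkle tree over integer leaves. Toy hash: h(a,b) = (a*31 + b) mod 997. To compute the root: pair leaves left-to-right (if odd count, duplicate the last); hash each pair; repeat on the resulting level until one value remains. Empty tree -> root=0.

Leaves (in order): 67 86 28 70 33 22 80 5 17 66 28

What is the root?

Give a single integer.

L0: [67, 86, 28, 70, 33, 22, 80, 5, 17, 66, 28]
L1: h(67,86)=(67*31+86)%997=169 h(28,70)=(28*31+70)%997=938 h(33,22)=(33*31+22)%997=48 h(80,5)=(80*31+5)%997=491 h(17,66)=(17*31+66)%997=593 h(28,28)=(28*31+28)%997=896 -> [169, 938, 48, 491, 593, 896]
L2: h(169,938)=(169*31+938)%997=195 h(48,491)=(48*31+491)%997=982 h(593,896)=(593*31+896)%997=336 -> [195, 982, 336]
L3: h(195,982)=(195*31+982)%997=48 h(336,336)=(336*31+336)%997=782 -> [48, 782]
L4: h(48,782)=(48*31+782)%997=276 -> [276]

Answer: 276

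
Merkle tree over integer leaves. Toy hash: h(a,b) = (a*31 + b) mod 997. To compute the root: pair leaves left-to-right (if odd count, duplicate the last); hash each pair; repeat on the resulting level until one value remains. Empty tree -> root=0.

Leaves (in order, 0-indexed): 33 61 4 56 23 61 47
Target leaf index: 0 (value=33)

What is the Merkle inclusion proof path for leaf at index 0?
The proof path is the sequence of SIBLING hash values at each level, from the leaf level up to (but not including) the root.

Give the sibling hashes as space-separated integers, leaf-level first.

L0 (leaves): [33, 61, 4, 56, 23, 61, 47], target index=0
L1: h(33,61)=(33*31+61)%997=87 [pair 0] h(4,56)=(4*31+56)%997=180 [pair 1] h(23,61)=(23*31+61)%997=774 [pair 2] h(47,47)=(47*31+47)%997=507 [pair 3] -> [87, 180, 774, 507]
  Sibling for proof at L0: 61
L2: h(87,180)=(87*31+180)%997=883 [pair 0] h(774,507)=(774*31+507)%997=573 [pair 1] -> [883, 573]
  Sibling for proof at L1: 180
L3: h(883,573)=(883*31+573)%997=30 [pair 0] -> [30]
  Sibling for proof at L2: 573
Root: 30
Proof path (sibling hashes from leaf to root): [61, 180, 573]

Answer: 61 180 573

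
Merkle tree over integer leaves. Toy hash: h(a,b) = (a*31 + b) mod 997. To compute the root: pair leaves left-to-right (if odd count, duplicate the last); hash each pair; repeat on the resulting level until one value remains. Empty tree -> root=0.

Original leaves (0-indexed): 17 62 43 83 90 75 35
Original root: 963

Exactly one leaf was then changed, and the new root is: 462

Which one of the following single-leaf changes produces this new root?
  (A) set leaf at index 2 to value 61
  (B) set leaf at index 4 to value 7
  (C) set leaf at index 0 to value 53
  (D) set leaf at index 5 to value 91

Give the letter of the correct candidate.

Answer: D

Derivation:
Original leaves: [17, 62, 43, 83, 90, 75, 35]
Target new root: 462
Try each candidate change and compute the resulting root:
Candidate A: set leaf[2] = 61 -> leaves = [17, 62, 61, 83, 90, 75, 35]
  L0: [17, 62, 61, 83, 90, 75, 35]
  L1: h(17,62)=(17*31+62)%997=589 h(61,83)=(61*31+83)%997=977 h(90,75)=(90*31+75)%997=871 h(35,35)=(35*31+35)%997=123 -> [589, 977, 871, 123]
  L2: h(589,977)=(589*31+977)%997=293 h(871,123)=(871*31+123)%997=205 -> [293, 205]
  L3: h(293,205)=(293*31+205)%997=315 -> [315]
  root = 315 != target 462
Candidate B: set leaf[4] = 7 -> leaves = [17, 62, 43, 83, 7, 75, 35]
  L0: [17, 62, 43, 83, 7, 75, 35]
  L1: h(17,62)=(17*31+62)%997=589 h(43,83)=(43*31+83)%997=419 h(7,75)=(7*31+75)%997=292 h(35,35)=(35*31+35)%997=123 -> [589, 419, 292, 123]
  L2: h(589,419)=(589*31+419)%997=732 h(292,123)=(292*31+123)%997=202 -> [732, 202]
  L3: h(732,202)=(732*31+202)%997=960 -> [960]
  root = 960 != target 462
Candidate C: set leaf[0] = 53 -> leaves = [53, 62, 43, 83, 90, 75, 35]
  L0: [53, 62, 43, 83, 90, 75, 35]
  L1: h(53,62)=(53*31+62)%997=708 h(43,83)=(43*31+83)%997=419 h(90,75)=(90*31+75)%997=871 h(35,35)=(35*31+35)%997=123 -> [708, 419, 871, 123]
  L2: h(708,419)=(708*31+419)%997=433 h(871,123)=(871*31+123)%997=205 -> [433, 205]
  L3: h(433,205)=(433*31+205)%997=667 -> [667]
  root = 667 != target 462
Candidate D: set leaf[5] = 91 -> leaves = [17, 62, 43, 83, 90, 91, 35]
  L0: [17, 62, 43, 83, 90, 91, 35]
  L1: h(17,62)=(17*31+62)%997=589 h(43,83)=(43*31+83)%997=419 h(90,91)=(90*31+91)%997=887 h(35,35)=(35*31+35)%997=123 -> [589, 419, 887, 123]
  L2: h(589,419)=(589*31+419)%997=732 h(887,123)=(887*31+123)%997=701 -> [732, 701]
  L3: h(732,701)=(732*31+701)%997=462 -> [462]
  root = 462 == target 462  ** MATCH **
Candidate D produces the target root.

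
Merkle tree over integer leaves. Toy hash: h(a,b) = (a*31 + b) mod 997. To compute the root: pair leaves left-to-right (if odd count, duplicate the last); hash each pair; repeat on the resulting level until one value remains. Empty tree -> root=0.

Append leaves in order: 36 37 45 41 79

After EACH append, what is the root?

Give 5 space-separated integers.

Answer: 36 156 294 290 156

Derivation:
After append 36 (leaves=[36]):
  L0: [36]
  root=36
After append 37 (leaves=[36, 37]):
  L0: [36, 37]
  L1: h(36,37)=(36*31+37)%997=156 -> [156]
  root=156
After append 45 (leaves=[36, 37, 45]):
  L0: [36, 37, 45]
  L1: h(36,37)=(36*31+37)%997=156 h(45,45)=(45*31+45)%997=443 -> [156, 443]
  L2: h(156,443)=(156*31+443)%997=294 -> [294]
  root=294
After append 41 (leaves=[36, 37, 45, 41]):
  L0: [36, 37, 45, 41]
  L1: h(36,37)=(36*31+37)%997=156 h(45,41)=(45*31+41)%997=439 -> [156, 439]
  L2: h(156,439)=(156*31+439)%997=290 -> [290]
  root=290
After append 79 (leaves=[36, 37, 45, 41, 79]):
  L0: [36, 37, 45, 41, 79]
  L1: h(36,37)=(36*31+37)%997=156 h(45,41)=(45*31+41)%997=439 h(79,79)=(79*31+79)%997=534 -> [156, 439, 534]
  L2: h(156,439)=(156*31+439)%997=290 h(534,534)=(534*31+534)%997=139 -> [290, 139]
  L3: h(290,139)=(290*31+139)%997=156 -> [156]
  root=156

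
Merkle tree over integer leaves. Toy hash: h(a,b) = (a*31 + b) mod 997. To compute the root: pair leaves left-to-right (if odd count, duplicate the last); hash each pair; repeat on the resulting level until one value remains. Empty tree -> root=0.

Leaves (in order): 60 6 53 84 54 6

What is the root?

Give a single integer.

L0: [60, 6, 53, 84, 54, 6]
L1: h(60,6)=(60*31+6)%997=869 h(53,84)=(53*31+84)%997=730 h(54,6)=(54*31+6)%997=683 -> [869, 730, 683]
L2: h(869,730)=(869*31+730)%997=750 h(683,683)=(683*31+683)%997=919 -> [750, 919]
L3: h(750,919)=(750*31+919)%997=241 -> [241]

Answer: 241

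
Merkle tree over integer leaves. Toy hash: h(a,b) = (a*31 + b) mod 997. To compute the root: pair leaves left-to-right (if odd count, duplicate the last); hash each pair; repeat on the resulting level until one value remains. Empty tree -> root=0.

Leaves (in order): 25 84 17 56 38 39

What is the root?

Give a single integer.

Answer: 171

Derivation:
L0: [25, 84, 17, 56, 38, 39]
L1: h(25,84)=(25*31+84)%997=859 h(17,56)=(17*31+56)%997=583 h(38,39)=(38*31+39)%997=220 -> [859, 583, 220]
L2: h(859,583)=(859*31+583)%997=293 h(220,220)=(220*31+220)%997=61 -> [293, 61]
L3: h(293,61)=(293*31+61)%997=171 -> [171]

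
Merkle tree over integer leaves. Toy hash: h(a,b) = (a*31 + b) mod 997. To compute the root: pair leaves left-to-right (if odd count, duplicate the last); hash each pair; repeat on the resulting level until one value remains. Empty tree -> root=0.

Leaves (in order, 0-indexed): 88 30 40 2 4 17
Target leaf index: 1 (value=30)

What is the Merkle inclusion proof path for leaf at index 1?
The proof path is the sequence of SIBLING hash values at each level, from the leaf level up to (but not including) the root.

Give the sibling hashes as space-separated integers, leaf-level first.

L0 (leaves): [88, 30, 40, 2, 4, 17], target index=1
L1: h(88,30)=(88*31+30)%997=764 [pair 0] h(40,2)=(40*31+2)%997=245 [pair 1] h(4,17)=(4*31+17)%997=141 [pair 2] -> [764, 245, 141]
  Sibling for proof at L0: 88
L2: h(764,245)=(764*31+245)%997=1 [pair 0] h(141,141)=(141*31+141)%997=524 [pair 1] -> [1, 524]
  Sibling for proof at L1: 245
L3: h(1,524)=(1*31+524)%997=555 [pair 0] -> [555]
  Sibling for proof at L2: 524
Root: 555
Proof path (sibling hashes from leaf to root): [88, 245, 524]

Answer: 88 245 524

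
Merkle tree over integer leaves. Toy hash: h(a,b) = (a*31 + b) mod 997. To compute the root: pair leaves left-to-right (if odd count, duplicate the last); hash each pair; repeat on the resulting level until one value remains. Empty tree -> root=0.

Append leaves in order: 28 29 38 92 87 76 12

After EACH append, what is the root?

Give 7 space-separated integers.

After append 28 (leaves=[28]):
  L0: [28]
  root=28
After append 29 (leaves=[28, 29]):
  L0: [28, 29]
  L1: h(28,29)=(28*31+29)%997=897 -> [897]
  root=897
After append 38 (leaves=[28, 29, 38]):
  L0: [28, 29, 38]
  L1: h(28,29)=(28*31+29)%997=897 h(38,38)=(38*31+38)%997=219 -> [897, 219]
  L2: h(897,219)=(897*31+219)%997=110 -> [110]
  root=110
After append 92 (leaves=[28, 29, 38, 92]):
  L0: [28, 29, 38, 92]
  L1: h(28,29)=(28*31+29)%997=897 h(38,92)=(38*31+92)%997=273 -> [897, 273]
  L2: h(897,273)=(897*31+273)%997=164 -> [164]
  root=164
After append 87 (leaves=[28, 29, 38, 92, 87]):
  L0: [28, 29, 38, 92, 87]
  L1: h(28,29)=(28*31+29)%997=897 h(38,92)=(38*31+92)%997=273 h(87,87)=(87*31+87)%997=790 -> [897, 273, 790]
  L2: h(897,273)=(897*31+273)%997=164 h(790,790)=(790*31+790)%997=355 -> [164, 355]
  L3: h(164,355)=(164*31+355)%997=454 -> [454]
  root=454
After append 76 (leaves=[28, 29, 38, 92, 87, 76]):
  L0: [28, 29, 38, 92, 87, 76]
  L1: h(28,29)=(28*31+29)%997=897 h(38,92)=(38*31+92)%997=273 h(87,76)=(87*31+76)%997=779 -> [897, 273, 779]
  L2: h(897,273)=(897*31+273)%997=164 h(779,779)=(779*31+779)%997=3 -> [164, 3]
  L3: h(164,3)=(164*31+3)%997=102 -> [102]
  root=102
After append 12 (leaves=[28, 29, 38, 92, 87, 76, 12]):
  L0: [28, 29, 38, 92, 87, 76, 12]
  L1: h(28,29)=(28*31+29)%997=897 h(38,92)=(38*31+92)%997=273 h(87,76)=(87*31+76)%997=779 h(12,12)=(12*31+12)%997=384 -> [897, 273, 779, 384]
  L2: h(897,273)=(897*31+273)%997=164 h(779,384)=(779*31+384)%997=605 -> [164, 605]
  L3: h(164,605)=(164*31+605)%997=704 -> [704]
  root=704

Answer: 28 897 110 164 454 102 704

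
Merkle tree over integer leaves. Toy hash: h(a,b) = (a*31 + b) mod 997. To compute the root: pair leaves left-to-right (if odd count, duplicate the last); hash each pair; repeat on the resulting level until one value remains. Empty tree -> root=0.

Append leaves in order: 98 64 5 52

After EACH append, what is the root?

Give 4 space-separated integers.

Answer: 98 111 610 657

Derivation:
After append 98 (leaves=[98]):
  L0: [98]
  root=98
After append 64 (leaves=[98, 64]):
  L0: [98, 64]
  L1: h(98,64)=(98*31+64)%997=111 -> [111]
  root=111
After append 5 (leaves=[98, 64, 5]):
  L0: [98, 64, 5]
  L1: h(98,64)=(98*31+64)%997=111 h(5,5)=(5*31+5)%997=160 -> [111, 160]
  L2: h(111,160)=(111*31+160)%997=610 -> [610]
  root=610
After append 52 (leaves=[98, 64, 5, 52]):
  L0: [98, 64, 5, 52]
  L1: h(98,64)=(98*31+64)%997=111 h(5,52)=(5*31+52)%997=207 -> [111, 207]
  L2: h(111,207)=(111*31+207)%997=657 -> [657]
  root=657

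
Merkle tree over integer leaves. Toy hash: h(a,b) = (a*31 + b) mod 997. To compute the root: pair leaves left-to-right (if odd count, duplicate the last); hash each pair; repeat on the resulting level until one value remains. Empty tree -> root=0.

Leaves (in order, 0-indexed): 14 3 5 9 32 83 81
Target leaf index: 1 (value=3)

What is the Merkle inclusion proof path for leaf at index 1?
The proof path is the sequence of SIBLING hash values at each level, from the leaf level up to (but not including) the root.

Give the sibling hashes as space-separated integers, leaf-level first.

Answer: 14 164 25

Derivation:
L0 (leaves): [14, 3, 5, 9, 32, 83, 81], target index=1
L1: h(14,3)=(14*31+3)%997=437 [pair 0] h(5,9)=(5*31+9)%997=164 [pair 1] h(32,83)=(32*31+83)%997=78 [pair 2] h(81,81)=(81*31+81)%997=598 [pair 3] -> [437, 164, 78, 598]
  Sibling for proof at L0: 14
L2: h(437,164)=(437*31+164)%997=750 [pair 0] h(78,598)=(78*31+598)%997=25 [pair 1] -> [750, 25]
  Sibling for proof at L1: 164
L3: h(750,25)=(750*31+25)%997=344 [pair 0] -> [344]
  Sibling for proof at L2: 25
Root: 344
Proof path (sibling hashes from leaf to root): [14, 164, 25]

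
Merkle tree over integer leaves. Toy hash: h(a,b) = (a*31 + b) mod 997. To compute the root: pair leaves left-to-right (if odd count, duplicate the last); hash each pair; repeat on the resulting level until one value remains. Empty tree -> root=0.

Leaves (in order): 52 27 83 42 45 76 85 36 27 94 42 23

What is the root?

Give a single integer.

Answer: 740

Derivation:
L0: [52, 27, 83, 42, 45, 76, 85, 36, 27, 94, 42, 23]
L1: h(52,27)=(52*31+27)%997=642 h(83,42)=(83*31+42)%997=621 h(45,76)=(45*31+76)%997=474 h(85,36)=(85*31+36)%997=677 h(27,94)=(27*31+94)%997=931 h(42,23)=(42*31+23)%997=328 -> [642, 621, 474, 677, 931, 328]
L2: h(642,621)=(642*31+621)%997=583 h(474,677)=(474*31+677)%997=416 h(931,328)=(931*31+328)%997=276 -> [583, 416, 276]
L3: h(583,416)=(583*31+416)%997=543 h(276,276)=(276*31+276)%997=856 -> [543, 856]
L4: h(543,856)=(543*31+856)%997=740 -> [740]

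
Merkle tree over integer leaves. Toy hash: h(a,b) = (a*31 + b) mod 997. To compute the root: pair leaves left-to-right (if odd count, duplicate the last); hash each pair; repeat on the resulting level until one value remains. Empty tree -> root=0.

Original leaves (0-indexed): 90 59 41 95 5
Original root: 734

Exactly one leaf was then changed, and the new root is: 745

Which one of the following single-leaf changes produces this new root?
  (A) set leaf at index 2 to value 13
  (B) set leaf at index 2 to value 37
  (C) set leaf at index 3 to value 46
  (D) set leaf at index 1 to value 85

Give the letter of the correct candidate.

Original leaves: [90, 59, 41, 95, 5]
Target new root: 745
Try each candidate change and compute the resulting root:
Candidate A: set leaf[2] = 13 -> leaves = [90, 59, 13, 95, 5]
  L0: [90, 59, 13, 95, 5]
  L1: h(90,59)=(90*31+59)%997=855 h(13,95)=(13*31+95)%997=498 h(5,5)=(5*31+5)%997=160 -> [855, 498, 160]
  L2: h(855,498)=(855*31+498)%997=84 h(160,160)=(160*31+160)%997=135 -> [84, 135]
  L3: h(84,135)=(84*31+135)%997=745 -> [745]
  root = 745 == target 745  ** MATCH **
Candidate B: set leaf[2] = 37 -> leaves = [90, 59, 37, 95, 5]
  L0: [90, 59, 37, 95, 5]
  L1: h(90,59)=(90*31+59)%997=855 h(37,95)=(37*31+95)%997=245 h(5,5)=(5*31+5)%997=160 -> [855, 245, 160]
  L2: h(855,245)=(855*31+245)%997=828 h(160,160)=(160*31+160)%997=135 -> [828, 135]
  L3: h(828,135)=(828*31+135)%997=878 -> [878]
  root = 878 != target 745
Candidate C: set leaf[3] = 46 -> leaves = [90, 59, 41, 46, 5]
  L0: [90, 59, 41, 46, 5]
  L1: h(90,59)=(90*31+59)%997=855 h(41,46)=(41*31+46)%997=320 h(5,5)=(5*31+5)%997=160 -> [855, 320, 160]
  L2: h(855,320)=(855*31+320)%997=903 h(160,160)=(160*31+160)%997=135 -> [903, 135]
  L3: h(903,135)=(903*31+135)%997=212 -> [212]
  root = 212 != target 745
Candidate D: set leaf[1] = 85 -> leaves = [90, 85, 41, 95, 5]
  L0: [90, 85, 41, 95, 5]
  L1: h(90,85)=(90*31+85)%997=881 h(41,95)=(41*31+95)%997=369 h(5,5)=(5*31+5)%997=160 -> [881, 369, 160]
  L2: h(881,369)=(881*31+369)%997=761 h(160,160)=(160*31+160)%997=135 -> [761, 135]
  L3: h(761,135)=(761*31+135)%997=795 -> [795]
  root = 795 != target 745
Candidate A produces the target root.

Answer: A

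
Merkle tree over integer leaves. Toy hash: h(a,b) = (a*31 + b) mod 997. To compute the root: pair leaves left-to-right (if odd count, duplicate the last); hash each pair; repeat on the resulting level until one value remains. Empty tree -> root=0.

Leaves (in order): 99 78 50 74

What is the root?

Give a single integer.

L0: [99, 78, 50, 74]
L1: h(99,78)=(99*31+78)%997=156 h(50,74)=(50*31+74)%997=627 -> [156, 627]
L2: h(156,627)=(156*31+627)%997=478 -> [478]

Answer: 478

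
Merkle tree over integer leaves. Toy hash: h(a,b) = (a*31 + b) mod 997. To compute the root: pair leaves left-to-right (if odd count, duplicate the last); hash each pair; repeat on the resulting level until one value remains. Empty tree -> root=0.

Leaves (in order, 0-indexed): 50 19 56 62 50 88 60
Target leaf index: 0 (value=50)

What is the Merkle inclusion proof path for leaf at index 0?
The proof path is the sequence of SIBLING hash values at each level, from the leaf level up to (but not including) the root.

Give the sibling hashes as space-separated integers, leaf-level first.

L0 (leaves): [50, 19, 56, 62, 50, 88, 60], target index=0
L1: h(50,19)=(50*31+19)%997=572 [pair 0] h(56,62)=(56*31+62)%997=801 [pair 1] h(50,88)=(50*31+88)%997=641 [pair 2] h(60,60)=(60*31+60)%997=923 [pair 3] -> [572, 801, 641, 923]
  Sibling for proof at L0: 19
L2: h(572,801)=(572*31+801)%997=587 [pair 0] h(641,923)=(641*31+923)%997=854 [pair 1] -> [587, 854]
  Sibling for proof at L1: 801
L3: h(587,854)=(587*31+854)%997=108 [pair 0] -> [108]
  Sibling for proof at L2: 854
Root: 108
Proof path (sibling hashes from leaf to root): [19, 801, 854]

Answer: 19 801 854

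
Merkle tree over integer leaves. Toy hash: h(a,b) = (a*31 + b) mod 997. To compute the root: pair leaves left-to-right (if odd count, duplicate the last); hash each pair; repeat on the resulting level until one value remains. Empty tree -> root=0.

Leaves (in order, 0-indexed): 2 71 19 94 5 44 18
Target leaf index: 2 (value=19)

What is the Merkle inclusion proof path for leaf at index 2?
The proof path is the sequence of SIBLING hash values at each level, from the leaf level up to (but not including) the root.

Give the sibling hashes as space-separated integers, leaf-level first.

Answer: 94 133 763

Derivation:
L0 (leaves): [2, 71, 19, 94, 5, 44, 18], target index=2
L1: h(2,71)=(2*31+71)%997=133 [pair 0] h(19,94)=(19*31+94)%997=683 [pair 1] h(5,44)=(5*31+44)%997=199 [pair 2] h(18,18)=(18*31+18)%997=576 [pair 3] -> [133, 683, 199, 576]
  Sibling for proof at L0: 94
L2: h(133,683)=(133*31+683)%997=818 [pair 0] h(199,576)=(199*31+576)%997=763 [pair 1] -> [818, 763]
  Sibling for proof at L1: 133
L3: h(818,763)=(818*31+763)%997=199 [pair 0] -> [199]
  Sibling for proof at L2: 763
Root: 199
Proof path (sibling hashes from leaf to root): [94, 133, 763]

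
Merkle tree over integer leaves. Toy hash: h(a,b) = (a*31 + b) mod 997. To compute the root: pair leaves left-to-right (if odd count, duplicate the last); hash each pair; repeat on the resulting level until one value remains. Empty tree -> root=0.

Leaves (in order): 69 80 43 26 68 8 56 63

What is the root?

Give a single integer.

Answer: 727

Derivation:
L0: [69, 80, 43, 26, 68, 8, 56, 63]
L1: h(69,80)=(69*31+80)%997=225 h(43,26)=(43*31+26)%997=362 h(68,8)=(68*31+8)%997=122 h(56,63)=(56*31+63)%997=802 -> [225, 362, 122, 802]
L2: h(225,362)=(225*31+362)%997=358 h(122,802)=(122*31+802)%997=596 -> [358, 596]
L3: h(358,596)=(358*31+596)%997=727 -> [727]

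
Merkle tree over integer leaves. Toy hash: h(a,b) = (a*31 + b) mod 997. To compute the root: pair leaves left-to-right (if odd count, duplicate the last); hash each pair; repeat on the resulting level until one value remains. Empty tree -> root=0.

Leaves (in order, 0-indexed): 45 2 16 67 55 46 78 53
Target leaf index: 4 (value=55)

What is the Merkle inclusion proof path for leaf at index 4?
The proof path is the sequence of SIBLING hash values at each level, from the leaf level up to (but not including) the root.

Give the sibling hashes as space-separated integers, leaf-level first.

L0 (leaves): [45, 2, 16, 67, 55, 46, 78, 53], target index=4
L1: h(45,2)=(45*31+2)%997=400 [pair 0] h(16,67)=(16*31+67)%997=563 [pair 1] h(55,46)=(55*31+46)%997=754 [pair 2] h(78,53)=(78*31+53)%997=477 [pair 3] -> [400, 563, 754, 477]
  Sibling for proof at L0: 46
L2: h(400,563)=(400*31+563)%997=2 [pair 0] h(754,477)=(754*31+477)%997=920 [pair 1] -> [2, 920]
  Sibling for proof at L1: 477
L3: h(2,920)=(2*31+920)%997=982 [pair 0] -> [982]
  Sibling for proof at L2: 2
Root: 982
Proof path (sibling hashes from leaf to root): [46, 477, 2]

Answer: 46 477 2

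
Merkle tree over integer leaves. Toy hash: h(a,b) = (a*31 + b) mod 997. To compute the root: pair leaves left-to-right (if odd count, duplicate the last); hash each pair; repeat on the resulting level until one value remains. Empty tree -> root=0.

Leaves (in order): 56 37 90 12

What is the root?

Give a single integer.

L0: [56, 37, 90, 12]
L1: h(56,37)=(56*31+37)%997=776 h(90,12)=(90*31+12)%997=808 -> [776, 808]
L2: h(776,808)=(776*31+808)%997=936 -> [936]

Answer: 936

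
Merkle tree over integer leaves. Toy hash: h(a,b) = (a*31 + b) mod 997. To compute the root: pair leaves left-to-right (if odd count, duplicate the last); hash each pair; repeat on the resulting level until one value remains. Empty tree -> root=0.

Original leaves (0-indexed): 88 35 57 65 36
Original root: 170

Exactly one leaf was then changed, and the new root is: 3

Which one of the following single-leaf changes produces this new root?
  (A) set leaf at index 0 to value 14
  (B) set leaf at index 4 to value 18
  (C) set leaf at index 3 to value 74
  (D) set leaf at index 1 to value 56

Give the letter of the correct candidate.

Answer: A

Derivation:
Original leaves: [88, 35, 57, 65, 36]
Target new root: 3
Try each candidate change and compute the resulting root:
Candidate A: set leaf[0] = 14 -> leaves = [14, 35, 57, 65, 36]
  L0: [14, 35, 57, 65, 36]
  L1: h(14,35)=(14*31+35)%997=469 h(57,65)=(57*31+65)%997=835 h(36,36)=(36*31+36)%997=155 -> [469, 835, 155]
  L2: h(469,835)=(469*31+835)%997=419 h(155,155)=(155*31+155)%997=972 -> [419, 972]
  L3: h(419,972)=(419*31+972)%997=3 -> [3]
  root = 3 == target 3  ** MATCH **
Candidate B: set leaf[4] = 18 -> leaves = [88, 35, 57, 65, 18]
  L0: [88, 35, 57, 65, 18]
  L1: h(88,35)=(88*31+35)%997=769 h(57,65)=(57*31+65)%997=835 h(18,18)=(18*31+18)%997=576 -> [769, 835, 576]
  L2: h(769,835)=(769*31+835)%997=746 h(576,576)=(576*31+576)%997=486 -> [746, 486]
  L3: h(746,486)=(746*31+486)%997=681 -> [681]
  root = 681 != target 3
Candidate C: set leaf[3] = 74 -> leaves = [88, 35, 57, 74, 36]
  L0: [88, 35, 57, 74, 36]
  L1: h(88,35)=(88*31+35)%997=769 h(57,74)=(57*31+74)%997=844 h(36,36)=(36*31+36)%997=155 -> [769, 844, 155]
  L2: h(769,844)=(769*31+844)%997=755 h(155,155)=(155*31+155)%997=972 -> [755, 972]
  L3: h(755,972)=(755*31+972)%997=449 -> [449]
  root = 449 != target 3
Candidate D: set leaf[1] = 56 -> leaves = [88, 56, 57, 65, 36]
  L0: [88, 56, 57, 65, 36]
  L1: h(88,56)=(88*31+56)%997=790 h(57,65)=(57*31+65)%997=835 h(36,36)=(36*31+36)%997=155 -> [790, 835, 155]
  L2: h(790,835)=(790*31+835)%997=400 h(155,155)=(155*31+155)%997=972 -> [400, 972]
  L3: h(400,972)=(400*31+972)%997=411 -> [411]
  root = 411 != target 3
Candidate A produces the target root.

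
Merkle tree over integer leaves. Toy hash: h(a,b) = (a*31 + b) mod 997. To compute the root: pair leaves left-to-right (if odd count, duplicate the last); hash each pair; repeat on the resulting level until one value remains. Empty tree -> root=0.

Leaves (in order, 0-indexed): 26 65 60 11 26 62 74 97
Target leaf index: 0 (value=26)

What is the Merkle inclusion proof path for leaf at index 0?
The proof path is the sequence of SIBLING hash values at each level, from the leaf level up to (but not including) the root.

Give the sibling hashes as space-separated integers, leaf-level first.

L0 (leaves): [26, 65, 60, 11, 26, 62, 74, 97], target index=0
L1: h(26,65)=(26*31+65)%997=871 [pair 0] h(60,11)=(60*31+11)%997=874 [pair 1] h(26,62)=(26*31+62)%997=868 [pair 2] h(74,97)=(74*31+97)%997=397 [pair 3] -> [871, 874, 868, 397]
  Sibling for proof at L0: 65
L2: h(871,874)=(871*31+874)%997=956 [pair 0] h(868,397)=(868*31+397)%997=386 [pair 1] -> [956, 386]
  Sibling for proof at L1: 874
L3: h(956,386)=(956*31+386)%997=112 [pair 0] -> [112]
  Sibling for proof at L2: 386
Root: 112
Proof path (sibling hashes from leaf to root): [65, 874, 386]

Answer: 65 874 386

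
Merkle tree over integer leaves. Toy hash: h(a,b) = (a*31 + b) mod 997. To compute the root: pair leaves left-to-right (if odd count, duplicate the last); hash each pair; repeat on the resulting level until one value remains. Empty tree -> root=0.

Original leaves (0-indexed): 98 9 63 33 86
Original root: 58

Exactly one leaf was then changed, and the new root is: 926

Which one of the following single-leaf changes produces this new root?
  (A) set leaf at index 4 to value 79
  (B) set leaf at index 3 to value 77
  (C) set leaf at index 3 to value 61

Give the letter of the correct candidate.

Original leaves: [98, 9, 63, 33, 86]
Target new root: 926
Try each candidate change and compute the resulting root:
Candidate A: set leaf[4] = 79 -> leaves = [98, 9, 63, 33, 79]
  L0: [98, 9, 63, 33, 79]
  L1: h(98,9)=(98*31+9)%997=56 h(63,33)=(63*31+33)%997=989 h(79,79)=(79*31+79)%997=534 -> [56, 989, 534]
  L2: h(56,989)=(56*31+989)%997=731 h(534,534)=(534*31+534)%997=139 -> [731, 139]
  L3: h(731,139)=(731*31+139)%997=866 -> [866]
  root = 866 != target 926
Candidate B: set leaf[3] = 77 -> leaves = [98, 9, 63, 77, 86]
  L0: [98, 9, 63, 77, 86]
  L1: h(98,9)=(98*31+9)%997=56 h(63,77)=(63*31+77)%997=36 h(86,86)=(86*31+86)%997=758 -> [56, 36, 758]
  L2: h(56,36)=(56*31+36)%997=775 h(758,758)=(758*31+758)%997=328 -> [775, 328]
  L3: h(775,328)=(775*31+328)%997=425 -> [425]
  root = 425 != target 926
Candidate C: set leaf[3] = 61 -> leaves = [98, 9, 63, 61, 86]
  L0: [98, 9, 63, 61, 86]
  L1: h(98,9)=(98*31+9)%997=56 h(63,61)=(63*31+61)%997=20 h(86,86)=(86*31+86)%997=758 -> [56, 20, 758]
  L2: h(56,20)=(56*31+20)%997=759 h(758,758)=(758*31+758)%997=328 -> [759, 328]
  L3: h(759,328)=(759*31+328)%997=926 -> [926]
  root = 926 == target 926  ** MATCH **
Candidate C produces the target root.

Answer: C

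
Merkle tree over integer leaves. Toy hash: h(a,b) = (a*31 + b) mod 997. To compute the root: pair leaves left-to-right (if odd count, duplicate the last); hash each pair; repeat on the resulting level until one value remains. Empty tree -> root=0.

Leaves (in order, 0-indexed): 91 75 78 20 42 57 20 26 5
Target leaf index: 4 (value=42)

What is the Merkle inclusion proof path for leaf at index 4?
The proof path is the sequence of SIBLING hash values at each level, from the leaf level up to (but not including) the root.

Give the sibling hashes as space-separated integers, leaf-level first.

L0 (leaves): [91, 75, 78, 20, 42, 57, 20, 26, 5], target index=4
L1: h(91,75)=(91*31+75)%997=902 [pair 0] h(78,20)=(78*31+20)%997=444 [pair 1] h(42,57)=(42*31+57)%997=362 [pair 2] h(20,26)=(20*31+26)%997=646 [pair 3] h(5,5)=(5*31+5)%997=160 [pair 4] -> [902, 444, 362, 646, 160]
  Sibling for proof at L0: 57
L2: h(902,444)=(902*31+444)%997=490 [pair 0] h(362,646)=(362*31+646)%997=901 [pair 1] h(160,160)=(160*31+160)%997=135 [pair 2] -> [490, 901, 135]
  Sibling for proof at L1: 646
L3: h(490,901)=(490*31+901)%997=139 [pair 0] h(135,135)=(135*31+135)%997=332 [pair 1] -> [139, 332]
  Sibling for proof at L2: 490
L4: h(139,332)=(139*31+332)%997=653 [pair 0] -> [653]
  Sibling for proof at L3: 332
Root: 653
Proof path (sibling hashes from leaf to root): [57, 646, 490, 332]

Answer: 57 646 490 332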